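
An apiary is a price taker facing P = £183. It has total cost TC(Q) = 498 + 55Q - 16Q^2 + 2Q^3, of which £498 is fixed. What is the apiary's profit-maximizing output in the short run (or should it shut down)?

Strip out fixed cost: VC = 55Q - 16Q^2 + 2Q^3. Then AVC = 55 - 16Q + 2Q^2 and MC = 55 - 32Q + 6Q^2.
The AVC parabola has its vertex at Q = 16/4 = 4, where AVC = 55 - 16·4 + 2·4^2 = £23.
P = £183 exceeds min AVC = £23, so the firm stays open.
Solving P = MC: -128 - 32Q + 6Q^2 = 0 ⇒ Q = -8/3 or 8. On the upward-sloping branch, Q* = 8.
Check: AVC at Q = 8 is £55 ≤ P, so revenue covers variable cost.
Profit = P·Q − TC = 183·8 − 938 = £526.

Produce at Q = 8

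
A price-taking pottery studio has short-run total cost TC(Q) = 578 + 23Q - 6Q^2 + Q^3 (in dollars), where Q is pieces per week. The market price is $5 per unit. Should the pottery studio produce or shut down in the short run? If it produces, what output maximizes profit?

Variable cost is VC = 23Q - 6Q^2 + Q^3, so AVC = VC/Q = 23 - 6Q + Q^2 and MC = dTC/dQ = 23 - 12Q + 3Q^2.
AVC is minimized where dAVC/dQ = -6 + 2Q = 0, at Q = 3; min AVC = 23 - 6·3 + 3^2 = $14.
P = $5 lies below min AVC = $14; no output level covers variable cost.
Best response: produce nothing and absorb the $578 fixed cost.

Shut down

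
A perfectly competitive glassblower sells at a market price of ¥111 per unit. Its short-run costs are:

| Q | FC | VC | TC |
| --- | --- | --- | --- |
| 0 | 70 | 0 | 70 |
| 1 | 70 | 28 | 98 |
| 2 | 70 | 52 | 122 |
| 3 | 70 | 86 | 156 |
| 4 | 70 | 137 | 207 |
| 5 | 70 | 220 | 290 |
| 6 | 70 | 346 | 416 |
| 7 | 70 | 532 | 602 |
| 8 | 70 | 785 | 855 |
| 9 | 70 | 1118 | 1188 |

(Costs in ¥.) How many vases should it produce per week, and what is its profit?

Q = 5; profit = ¥265

Tabulate TR − TC: Q=0: -70; Q=1: 13; Q=2: 100; Q=3: 177; Q=4: 237; Q=5: 265; Q=6: 250; Q=7: 175; Q=8: 33; Q=9: -189.
Profit is maximized at Q = 5. AVC there is 220/5 = ¥44 ≤ P, so producing beats shutting down (which would give -¥70).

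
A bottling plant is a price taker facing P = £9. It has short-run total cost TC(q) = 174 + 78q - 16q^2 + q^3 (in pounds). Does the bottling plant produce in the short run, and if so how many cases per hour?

Shut down

From TC, MC = TC'(q) = 78 - 32q + 3q^2 and AVC = VC/q = 78 - 16q + q^2.
AVC hits its minimum where MC = AVC, at q = 8, giving min AVC = 78 - 16·8 + 8^2 = £14.
P = £9 lies below min AVC = £14; no output level covers variable cost.
Best response: produce nothing and absorb the £174 fixed cost.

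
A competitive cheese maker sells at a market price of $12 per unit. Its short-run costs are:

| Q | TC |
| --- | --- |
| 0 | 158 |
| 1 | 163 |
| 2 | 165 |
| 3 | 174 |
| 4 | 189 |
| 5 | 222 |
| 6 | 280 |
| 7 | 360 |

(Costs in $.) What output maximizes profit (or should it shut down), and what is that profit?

Q = 3; profit = -$138

Compute π = P·Q − TC at each output: Q=0: -158; Q=1: -151; Q=2: -141; Q=3: -138; Q=4: -141; Q=5: -162; Q=6: -208; Q=7: -276.
Profit is maximized at Q = 3. AVC there is 16/3 = $5.33 ≤ P, so producing beats shutting down (which would give -$158).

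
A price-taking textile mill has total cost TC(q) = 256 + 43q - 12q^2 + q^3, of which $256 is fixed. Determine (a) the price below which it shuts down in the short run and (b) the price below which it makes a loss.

Shutdown price = min AVC. AVC = 43 - 12q + q^2, with vertex at q = 6 and minimum $7.
ATC = 256/q + 43 - 12q + q^2. Setting dATC/dq = −256/q^2 − 12 + 2q = 0 gives q = 8 (since 2·8^3 − 12·8^2 = 256).
min ATC = 256/8 + 43 − 12·8 + 8^2 = $43. That is the break-even price.
Between these two prices the firm operates at a loss; above $43 it earns a profit.

Shutdown price = $7; break-even price = $43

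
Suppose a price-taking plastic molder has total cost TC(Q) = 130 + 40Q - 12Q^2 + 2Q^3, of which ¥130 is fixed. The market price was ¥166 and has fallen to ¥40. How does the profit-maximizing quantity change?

MC = 40 - 24Q + 6Q^2; the shutdown threshold is min AVC = ¥22 (at Q = 3).
At P = ¥166 ≥ min AVC, set P = MC on the rising branch: Q = 7.
At P = ¥40 ≥ min AVC, set P = MC: Q = 4. The firm stays open but cuts output.

Output falls from 7 to 4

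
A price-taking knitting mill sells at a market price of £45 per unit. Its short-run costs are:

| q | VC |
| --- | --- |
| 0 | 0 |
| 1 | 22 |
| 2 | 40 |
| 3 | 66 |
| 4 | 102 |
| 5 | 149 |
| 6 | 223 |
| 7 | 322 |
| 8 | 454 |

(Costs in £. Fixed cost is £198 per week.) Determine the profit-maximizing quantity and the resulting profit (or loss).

Profit at each row (π = 45q − TC): q=0: -198; q=1: -175; q=2: -148; q=3: -129; q=4: -120; q=5: -122; q=6: -151; q=7: -205; q=8: -292.
Profit is maximized at q = 4. AVC there is 102/4 = £25.50 ≤ P, so producing beats shutting down (which would give -£198).

q = 4; profit = -£120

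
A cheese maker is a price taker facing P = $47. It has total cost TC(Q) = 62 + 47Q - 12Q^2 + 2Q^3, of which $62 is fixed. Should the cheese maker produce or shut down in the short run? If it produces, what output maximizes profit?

From TC, MC = TC'(Q) = 47 - 24Q + 6Q^2 and AVC = VC/Q = 47 - 12Q + 2Q^2.
AVC is minimized where dAVC/dQ = -12 + 4Q = 0, at Q = 3; min AVC = 47 - 12·3 + 2·3^2 = $29.
P = $47 exceeds min AVC = $29, so the firm stays open.
P = MC gives -24Q + 6Q^2 = 0, with roots 0 and 4. Take the larger (rising MC): Q* = 4.
Check: AVC at Q = 4 is $31 ≤ P, so revenue covers variable cost.
Profit = P·Q − TC = 47·4 − 186 = $2.

Produce at Q = 4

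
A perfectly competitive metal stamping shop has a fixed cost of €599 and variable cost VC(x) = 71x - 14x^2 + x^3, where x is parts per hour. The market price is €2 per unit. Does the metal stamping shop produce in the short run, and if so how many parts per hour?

Variable cost is VC = 71x - 14x^2 + x^3, so AVC = VC/x = 71 - 14x + x^2 and MC = dTC/dx = 71 - 28x + 3x^2.
AVC hits its minimum where MC = AVC, at x = 7, giving min AVC = 71 - 14·7 + 7^2 = €22.
With P < min AVC (€2 < €22), every unit sold adds to the loss.
Best response: produce nothing and absorb the €599 fixed cost.

Shut down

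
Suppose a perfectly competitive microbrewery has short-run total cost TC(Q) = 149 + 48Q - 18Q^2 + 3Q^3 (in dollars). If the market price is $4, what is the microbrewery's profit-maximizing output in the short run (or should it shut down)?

Shut down

From TC, MC = TC'(Q) = 48 - 36Q + 9Q^2 and AVC = VC/Q = 48 - 18Q + 3Q^2.
AVC hits its minimum where MC = AVC, at Q = 3, giving min AVC = 48 - 18·3 + 3·3^2 = $21.
With P < min AVC ($4 < $21), every unit sold adds to the loss.
Shutting down limits the loss to fixed cost, $149.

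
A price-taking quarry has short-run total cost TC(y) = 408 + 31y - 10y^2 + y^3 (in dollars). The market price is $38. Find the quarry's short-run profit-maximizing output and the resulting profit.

AVC = 31 - 10y + y^2; min AVC = $6 at y = 5. Since P = $38 ≥ min AVC, the firm produces.
MC = 31 - 20y + 3y^2. Setting P = MC and taking the root on the rising branch gives y* = 7.
TR = 38·7 = 266. TC = 408 + 70 = 478. Profit = 266 − 478 = -$212.
By producing, the firm covers all variable cost plus $196 of fixed cost; shutting down would lose the full $408.

Profit = -$212 at y = 7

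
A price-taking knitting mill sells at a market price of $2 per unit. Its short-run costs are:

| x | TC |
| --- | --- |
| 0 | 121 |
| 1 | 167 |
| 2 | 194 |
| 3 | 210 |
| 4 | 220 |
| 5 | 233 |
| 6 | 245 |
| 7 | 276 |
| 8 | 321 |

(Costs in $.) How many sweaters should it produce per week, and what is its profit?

Compute π = P·x − TC at each output: x=0: -121; x=1: -165; x=2: -190; x=3: -204; x=4: -212; x=5: -223; x=6: -233; x=7: -262; x=8: -305.
Profit is highest at x = 0. Equivalently, the lowest AVC in the table is 124/6 ≈ $20.67 at x = 6, and P = $2 falls below it — price never covers variable cost, so the firm shuts down and loses only its fixed cost.

x = 0 (shut down); profit = -$121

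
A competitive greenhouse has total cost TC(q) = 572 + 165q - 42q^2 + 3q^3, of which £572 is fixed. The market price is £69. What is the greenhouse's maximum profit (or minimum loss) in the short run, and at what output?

Profit = -£188 at q = 8

AVC = 165 - 42q + 3q^2; min AVC = £18 at q = 7. Since P = £69 ≥ min AVC, the firm produces.
With MC = 165 - 84q + 9q^2, P = MC on the upward-sloping part at q* = 8.
TR = 69·8 = 552. TC = 572 + 168 = 740. Profit = 552 − 740 = -£188.
Shutting down would mean losing the fixed cost of £572, so operating at a loss of £188 is better by £384.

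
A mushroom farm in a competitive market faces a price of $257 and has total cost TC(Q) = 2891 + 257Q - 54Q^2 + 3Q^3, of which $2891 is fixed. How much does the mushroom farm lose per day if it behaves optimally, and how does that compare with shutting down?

Profit = -$299 at Q = 12

AVC = 257 - 54Q + 3Q^2; min AVC = $14 at Q = 9. Since P = $257 ≥ min AVC, the firm produces.
With MC = 257 - 108Q + 9Q^2, P = MC on the upward-sloping part at Q* = 12.
TR = 257·12 = 3084. TC = 2891 + 492 = 3383. Profit = 3084 − 3383 = -$299.
That loss of $299 beats the $2891 the firm would lose by shutting down; producing recovers $2592 of fixed cost.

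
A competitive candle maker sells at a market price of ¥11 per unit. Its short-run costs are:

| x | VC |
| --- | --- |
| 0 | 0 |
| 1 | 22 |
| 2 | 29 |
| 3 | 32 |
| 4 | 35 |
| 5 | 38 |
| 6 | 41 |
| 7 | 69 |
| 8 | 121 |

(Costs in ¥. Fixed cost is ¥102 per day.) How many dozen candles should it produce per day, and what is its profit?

x = 6; profit = -¥77

Tabulate TR − TC: x=0: -102; x=1: -113; x=2: -109; x=3: -101; x=4: -93; x=5: -85; x=6: -77; x=7: -94; x=8: -135.
Profit is maximized at x = 6. AVC there is 41/6 = ¥6.83 ≤ P, so producing beats shutting down (which would give -¥102).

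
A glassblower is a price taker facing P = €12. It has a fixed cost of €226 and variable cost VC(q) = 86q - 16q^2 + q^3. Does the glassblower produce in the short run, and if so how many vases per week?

Shut down

From TC, MC = TC'(q) = 86 - 32q + 3q^2 and AVC = VC/q = 86 - 16q + q^2.
The AVC parabola has its vertex at q = 16/2 = 8, where AVC = 86 - 16·8 + 8^2 = €22.
With P < min AVC (€12 < €22), every unit sold adds to the loss.
The firm minimizes its loss by shutting down and losing only its fixed cost of €226.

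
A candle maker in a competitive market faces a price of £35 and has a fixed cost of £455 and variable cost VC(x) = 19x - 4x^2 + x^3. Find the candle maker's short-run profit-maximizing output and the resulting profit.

Profit = -£391 at x = 4

AVC = 19 - 4x + x^2 has its minimum £15 at x = 2; price £35 clears that bar, so the firm operates.
MC = 19 - 8x + 3x^2. Setting P = MC and taking the root on the rising branch gives x* = 4.
TR = 35·4 = 140. TC = 455 + 76 = 531. Profit = 140 − 531 = -£391.
By producing, the firm covers all variable cost plus £64 of fixed cost; shutting down would lose the full £455.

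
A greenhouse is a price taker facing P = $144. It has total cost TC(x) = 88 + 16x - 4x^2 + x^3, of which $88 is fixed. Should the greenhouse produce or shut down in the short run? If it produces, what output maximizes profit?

Produce at x = 8

Strip out fixed cost: VC = 16x - 4x^2 + x^3. Then AVC = 16 - 4x + x^2 and MC = 16 - 8x + 3x^2.
AVC hits its minimum where MC = AVC, at x = 2, giving min AVC = 16 - 4·2 + 2^2 = $12.
Because $144 ≥ $12, revenue can cover variable cost; the firm operates.
Set P = MC: 144 = 16 - 8x + 3x^2 → -128 - 8x + 3x^2 = 0. The roots are x = -16/3 and x = 8; the profit-maximizing output is on the rising part of MC, so x* = 8.
Check: AVC at x = 8 is $48 ≤ P, so revenue covers variable cost.
Profit = P·x − TC = 144·8 − 472 = $680.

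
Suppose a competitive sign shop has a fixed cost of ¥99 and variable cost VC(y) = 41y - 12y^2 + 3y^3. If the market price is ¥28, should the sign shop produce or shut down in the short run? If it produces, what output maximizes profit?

Strip out fixed cost: VC = 41y - 12y^2 + 3y^3. Then AVC = 41 - 12y + 3y^2 and MC = 41 - 24y + 9y^2.
AVC is minimized where dAVC/dy = -12 + 6y = 0, at y = 2; min AVC = 41 - 12·2 + 3·2^2 = ¥29.
Since P = ¥28 < min AVC = ¥29, price fails to cover variable cost at any output.
The firm minimizes its loss by shutting down and losing only its fixed cost of ¥99.

Shut down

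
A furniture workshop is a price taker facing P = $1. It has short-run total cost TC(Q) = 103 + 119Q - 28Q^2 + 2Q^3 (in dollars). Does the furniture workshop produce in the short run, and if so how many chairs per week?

Variable cost is VC = 119Q - 28Q^2 + 2Q^3, so AVC = VC/Q = 119 - 28Q + 2Q^2 and MC = dTC/dQ = 119 - 56Q + 6Q^2.
AVC is minimized where dAVC/dQ = -28 + 4Q = 0, at Q = 7; min AVC = 119 - 28·7 + 2·7^2 = $21.
Since P = $1 < min AVC = $21, price fails to cover variable cost at any output.
The firm minimizes its loss by shutting down and losing only its fixed cost of $103.

Shut down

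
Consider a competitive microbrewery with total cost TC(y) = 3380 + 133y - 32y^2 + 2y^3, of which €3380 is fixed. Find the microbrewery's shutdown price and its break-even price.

Shutdown price = €5; break-even price = €315

Shutdown price = min AVC. AVC = 133 - 32y + 2y^2, with vertex at y = 8 and minimum €5.
ATC = 3380/y + 133 - 32y + 2y^2. Setting dATC/dy = −3380/y^2 − 32 + 4y = 0 gives y = 13 (since 4·13^3 − 32·13^2 = 3380).
min ATC = 3380/13 + 133 − 32·13 + 2·13^2 = €315. That is the break-even price.
Between these two prices the firm operates at a loss; above €315 it earns a profit.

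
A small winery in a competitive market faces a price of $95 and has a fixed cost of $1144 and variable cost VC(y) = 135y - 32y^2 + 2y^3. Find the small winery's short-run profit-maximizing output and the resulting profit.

AVC = 135 - 32y + 2y^2; min AVC = $7 at y = 8. Since P = $95 ≥ min AVC, the firm produces.
MC = 135 - 64y + 6y^2. Setting P = MC and taking the root on the rising branch gives y* = 10.
TR = 95·10 = 950. TC = 1144 + 150 = 1294. Profit = 950 − 1294 = -$344.
That loss of $344 beats the $1144 the firm would lose by shutting down; producing recovers $800 of fixed cost.

Profit = -$344 at y = 10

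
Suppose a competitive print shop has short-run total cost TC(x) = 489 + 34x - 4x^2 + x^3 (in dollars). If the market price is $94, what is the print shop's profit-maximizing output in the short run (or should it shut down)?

From TC, MC = TC'(x) = 34 - 8x + 3x^2 and AVC = VC/x = 34 - 4x + x^2.
AVC is minimized where dAVC/dx = -4 + 2x = 0, at x = 2; min AVC = 34 - 4·2 + 2^2 = $30.
P = $94 exceeds min AVC = $30, so the firm stays open.
P = MC gives -60 - 8x + 3x^2 = 0, with roots -10/3 and 6. Take the larger (rising MC): x* = 6.
Check: AVC at x = 6 is $46 ≤ P, so revenue covers variable cost.
Profit = P·x − TC = 94·6 − 765 = -$201, a loss, but smaller than the $489 fixed cost the firm would lose by shutting down.

Produce at x = 6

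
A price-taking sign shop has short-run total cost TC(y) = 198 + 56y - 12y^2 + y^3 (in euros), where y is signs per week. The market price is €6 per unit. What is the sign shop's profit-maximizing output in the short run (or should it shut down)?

Strip out fixed cost: VC = 56y - 12y^2 + y^3. Then AVC = 56 - 12y + y^2 and MC = 56 - 24y + 3y^2.
The AVC parabola has its vertex at y = 12/2 = 6, where AVC = 56 - 12·6 + 6^2 = €20.
With P < min AVC (€6 < €20), every unit sold adds to the loss.
Shutting down limits the loss to fixed cost, €198.

Shut down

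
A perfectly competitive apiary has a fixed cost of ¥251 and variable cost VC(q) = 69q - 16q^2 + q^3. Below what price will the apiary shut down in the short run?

The firm shuts down when price falls below the minimum of average variable cost. AVC = VC/q = 69 - 16q + q^2.
At the minimum of AVC, MC = AVC. MC = 69 - 32q + 3q^2; setting MC = AVC gives 2q^2 - 16q = 0, so q = 8. min AVC = 5.
So the shutdown price is ¥5.

¥5 per unit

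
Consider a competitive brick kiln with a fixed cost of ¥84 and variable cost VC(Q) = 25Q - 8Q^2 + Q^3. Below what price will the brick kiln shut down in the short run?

¥9 per unit

The shutdown price is the minimum of AVC. VC = 25Q - 8Q^2 + Q^3, so AVC = 25 - 8Q + Q^2.
At the minimum of AVC, MC = AVC. MC = 25 - 16Q + 3Q^2; setting MC = AVC gives 2Q^2 - 8Q = 0, so Q = 4. min AVC = 9.
For P < ¥9 the firm produces nothing.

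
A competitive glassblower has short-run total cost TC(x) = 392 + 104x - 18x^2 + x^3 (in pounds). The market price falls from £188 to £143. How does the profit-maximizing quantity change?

Output falls from 14 to 13

AVC = 104 - 18x + x^2, minimized at x = 9 where min AVC = £23. MC = 104 - 36x + 3x^2.
With P = £188 above the shutdown price, P = MC gives x = 14.
At P = £143 ≥ min AVC, set P = MC: x = 13. The firm stays open but cuts output.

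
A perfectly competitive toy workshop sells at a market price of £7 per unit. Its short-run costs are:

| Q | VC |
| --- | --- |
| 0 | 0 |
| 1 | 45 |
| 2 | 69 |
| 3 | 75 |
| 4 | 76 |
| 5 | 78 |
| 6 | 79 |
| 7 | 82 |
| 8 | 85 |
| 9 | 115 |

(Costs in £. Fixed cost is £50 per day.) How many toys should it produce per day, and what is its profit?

Tabulate TR − TC: Q=0: -50; Q=1: -88; Q=2: -105; Q=3: -104; Q=4: -98; Q=5: -93; Q=6: -87; Q=7: -83; Q=8: -79; Q=9: -102.
Profit is highest at Q = 0. Equivalently, the lowest AVC in the table is 85/8 ≈ £10.62 at Q = 8, and P = £7 falls below it — price never covers variable cost, so the firm shuts down and loses only its fixed cost.

Q = 0 (shut down); profit = -£50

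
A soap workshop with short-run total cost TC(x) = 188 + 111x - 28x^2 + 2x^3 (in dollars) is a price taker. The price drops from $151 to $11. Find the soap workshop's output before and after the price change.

Output falls from 10 to 0 (the firm shuts down)

MC = 111 - 56x + 6x^2; the shutdown threshold is min AVC = $13 (at x = 7).
With P = $151 above the shutdown price, P = MC gives x = 10.
At P = $11 < min AVC = $13, price no longer covers variable cost at any output, so the firm shuts down: x = 0.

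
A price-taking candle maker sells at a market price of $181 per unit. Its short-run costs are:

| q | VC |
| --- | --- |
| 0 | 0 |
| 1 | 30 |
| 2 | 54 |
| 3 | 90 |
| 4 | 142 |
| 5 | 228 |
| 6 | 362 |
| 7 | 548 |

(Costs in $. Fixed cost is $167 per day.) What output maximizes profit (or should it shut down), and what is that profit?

Compute π = P·q − TC at each output: q=0: -167; q=1: -16; q=2: 141; q=3: 286; q=4: 415; q=5: 510; q=6: 557; q=7: 552.
Profit is maximized at q = 6. AVC there is 362/6 = $60.33 ≤ P, so producing beats shutting down (which would give -$167).

q = 6; profit = $557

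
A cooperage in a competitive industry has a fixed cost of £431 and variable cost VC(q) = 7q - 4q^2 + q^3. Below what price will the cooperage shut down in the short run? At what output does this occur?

The firm shuts down when price falls below the minimum of average variable cost. AVC = VC/q = 7 - 4q + q^2.
dAVC/dq = -4 + 2q = 0 gives q = 2. min AVC = 7 - 4·2 + 2^2 = 3.
The firm shuts down for any P below £3.

£3 per unit, at q = 2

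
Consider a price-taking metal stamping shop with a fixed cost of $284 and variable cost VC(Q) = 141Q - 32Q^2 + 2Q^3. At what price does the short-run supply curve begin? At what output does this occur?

$13 per unit, at Q = 8

Short-run supply begins at min AVC. From VC = 141Q - 32Q^2 + 2Q^3, AVC = 141 - 32Q + 2Q^2.
At the minimum of AVC, MC = AVC. MC = 141 - 64Q + 6Q^2; setting MC = AVC gives 4Q^2 - 32Q = 0, so Q = 8. min AVC = 13.
So the shutdown price is $13.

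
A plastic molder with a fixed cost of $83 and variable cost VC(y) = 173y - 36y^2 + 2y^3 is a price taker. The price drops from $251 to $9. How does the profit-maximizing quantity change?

AVC = 173 - 36y + 2y^2, minimized at y = 9 where min AVC = $11. MC = 173 - 72y + 6y^2.
With P = $251 above the shutdown price, P = MC gives y = 13.
At P = $9 < min AVC = $11, price no longer covers variable cost at any output, so the firm shuts down: y = 0.

Output falls from 13 to 0 (the firm shuts down)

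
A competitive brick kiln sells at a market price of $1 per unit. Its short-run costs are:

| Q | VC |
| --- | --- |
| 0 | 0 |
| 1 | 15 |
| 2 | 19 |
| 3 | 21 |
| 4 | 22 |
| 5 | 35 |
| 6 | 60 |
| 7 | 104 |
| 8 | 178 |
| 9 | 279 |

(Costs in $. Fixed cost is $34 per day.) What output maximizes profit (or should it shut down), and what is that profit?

Q = 0 (shut down); profit = -$34

Profit at each row (π = 1Q − TC): Q=0: -34; Q=1: -48; Q=2: -51; Q=3: -52; Q=4: -52; Q=5: -64; Q=6: -88; Q=7: -131; Q=8: -204; Q=9: -304.
Profit is highest at Q = 0. Equivalently, the lowest AVC in the table is 22/4 ≈ $5.50 at Q = 4, and P = $1 falls below it — price never covers variable cost, so the firm shuts down and loses only its fixed cost.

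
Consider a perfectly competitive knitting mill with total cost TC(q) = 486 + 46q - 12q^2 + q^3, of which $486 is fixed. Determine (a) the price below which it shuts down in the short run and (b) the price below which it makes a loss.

Shutdown price = $10; break-even price = $73

AVC = 46 - 12q + q^2; minimized at q = 6, giving min AVC = $10. That is the shutdown price.
ATC = 486/q + 46 - 12q + q^2. Setting dATC/dq = −486/q^2 − 12 + 2q = 0 gives q = 9 (since 2·9^3 − 12·9^2 = 486).
min ATC = 486/9 + 46 − 12·9 + 9^2 = $73. That is the break-even price.
For $10 ≤ P < $73 the firm produces at a loss; below $10 it shuts down.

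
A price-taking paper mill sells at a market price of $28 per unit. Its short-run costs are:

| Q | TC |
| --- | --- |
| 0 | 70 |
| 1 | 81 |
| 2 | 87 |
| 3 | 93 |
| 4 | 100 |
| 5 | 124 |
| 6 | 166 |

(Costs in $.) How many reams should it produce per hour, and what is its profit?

Q = 5; profit = $16

Profit at each row (π = 28Q − TC): Q=0: -70; Q=1: -53; Q=2: -31; Q=3: -9; Q=4: 12; Q=5: 16; Q=6: 2.
Profit is maximized at Q = 5. AVC there is 54/5 = $10.80 ≤ P, so producing beats shutting down (which would give -$70).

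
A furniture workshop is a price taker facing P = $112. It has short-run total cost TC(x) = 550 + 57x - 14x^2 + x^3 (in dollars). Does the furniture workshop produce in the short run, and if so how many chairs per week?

Produce at x = 11

Strip out fixed cost: VC = 57x - 14x^2 + x^3. Then AVC = 57 - 14x + x^2 and MC = 57 - 28x + 3x^2.
AVC hits its minimum where MC = AVC, at x = 7, giving min AVC = 57 - 14·7 + 7^2 = $8.
P = $112 exceeds min AVC = $8, so the firm stays open.
Solving P = MC: -55 - 28x + 3x^2 = 0 ⇒ x = -5/3 or 11. On the upward-sloping branch, x* = 11.
Check: AVC at x = 11 is $24 ≤ P, so revenue covers variable cost.
Profit = P·x − TC = 112·11 − 814 = $418.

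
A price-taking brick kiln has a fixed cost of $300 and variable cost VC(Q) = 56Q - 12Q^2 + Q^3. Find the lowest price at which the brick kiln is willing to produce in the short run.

$20 per unit

The firm shuts down when price falls below the minimum of average variable cost. AVC = VC/Q = 56 - 12Q + Q^2.
dAVC/dQ = -12 + 2Q = 0 gives Q = 6. min AVC = 56 - 12·6 + 6^2 = 20.
The firm shuts down for any P below $20.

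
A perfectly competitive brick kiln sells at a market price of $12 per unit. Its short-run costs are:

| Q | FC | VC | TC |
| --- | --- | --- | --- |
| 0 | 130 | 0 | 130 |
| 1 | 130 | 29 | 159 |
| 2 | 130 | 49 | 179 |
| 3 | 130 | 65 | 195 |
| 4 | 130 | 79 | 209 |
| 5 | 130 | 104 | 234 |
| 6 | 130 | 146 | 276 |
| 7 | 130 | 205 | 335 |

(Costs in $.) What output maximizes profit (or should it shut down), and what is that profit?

Tabulate TR − TC: Q=0: -130; Q=1: -147; Q=2: -155; Q=3: -159; Q=4: -161; Q=5: -174; Q=6: -204; Q=7: -251.
Profit is highest at Q = 0. Equivalently, the lowest AVC in the table is 79/4 ≈ $19.75 at Q = 4, and P = $12 falls below it — price never covers variable cost, so the firm shuts down and loses only its fixed cost.

Q = 0 (shut down); profit = -$130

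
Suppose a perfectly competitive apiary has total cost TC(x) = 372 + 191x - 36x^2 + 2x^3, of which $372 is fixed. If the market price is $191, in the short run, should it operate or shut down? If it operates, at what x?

Strip out fixed cost: VC = 191x - 36x^2 + 2x^3. Then AVC = 191 - 36x + 2x^2 and MC = 191 - 72x + 6x^2.
AVC hits its minimum where MC = AVC, at x = 9, giving min AVC = 191 - 36·9 + 2·9^2 = $29.
Because $191 ≥ $29, revenue can cover variable cost; the firm operates.
Set P = MC: 191 = 191 - 72x + 6x^2 → -72x + 6x^2 = 0. The roots are x = 0 and x = 12; the profit-maximizing output is on the rising part of MC, so x* = 12.
Check: AVC at x = 12 is $47 ≤ P, so revenue covers variable cost.
Profit = P·x − TC = 191·12 − 936 = $1356.

Produce at x = 12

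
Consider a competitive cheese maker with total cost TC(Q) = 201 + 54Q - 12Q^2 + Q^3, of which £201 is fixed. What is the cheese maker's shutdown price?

Short-run supply begins at min AVC. From VC = 54Q - 12Q^2 + Q^3, AVC = 54 - 12Q + Q^2.
dAVC/dQ = -12 + 2Q = 0 gives Q = 6. min AVC = 54 - 12·6 + 6^2 = 18.
The firm shuts down for any P below £18.

£18 per unit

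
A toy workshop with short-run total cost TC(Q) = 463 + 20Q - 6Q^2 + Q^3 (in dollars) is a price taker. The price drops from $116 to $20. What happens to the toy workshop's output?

AVC = 20 - 6Q + Q^2, minimized at Q = 3 where min AVC = $11. MC = 20 - 12Q + 3Q^2.
With P = $116 above the shutdown price, P = MC gives Q = 8.
At P = $20 ≥ min AVC, set P = MC: Q = 4. The firm stays open but cuts output.

Output falls from 8 to 4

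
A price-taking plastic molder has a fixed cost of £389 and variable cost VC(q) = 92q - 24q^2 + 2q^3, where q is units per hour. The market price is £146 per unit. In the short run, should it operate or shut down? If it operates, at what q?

Produce at q = 9

Strip out fixed cost: VC = 92q - 24q^2 + 2q^3. Then AVC = 92 - 24q + 2q^2 and MC = 92 - 48q + 6q^2.
The AVC parabola has its vertex at q = 24/4 = 6, where AVC = 92 - 24·6 + 2·6^2 = £20.
Since P = £146 ≥ min AVC = £20, price covers variable cost and the firm should produce.
Solving P = MC: -54 - 48q + 6q^2 = 0 ⇒ q = -1 or 9. On the upward-sloping branch, q* = 9.
Check: AVC at q = 9 is £38 ≤ P, so revenue covers variable cost.
Profit = P·q − TC = 146·9 − 731 = £583.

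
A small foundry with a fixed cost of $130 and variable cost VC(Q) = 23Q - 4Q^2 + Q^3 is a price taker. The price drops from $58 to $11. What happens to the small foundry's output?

MC = 23 - 8Q + 3Q^2; the shutdown threshold is min AVC = $19 (at Q = 2).
With P = $58 above the shutdown price, P = MC gives Q = 5.
At P = $11 < min AVC = $19, price no longer covers variable cost at any output, so the firm shuts down: Q = 0.

Output falls from 5 to 0 (the firm shuts down)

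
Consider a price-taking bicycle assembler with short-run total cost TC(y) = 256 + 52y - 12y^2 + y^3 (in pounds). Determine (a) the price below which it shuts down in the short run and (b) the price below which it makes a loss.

Shutdown price = £16; break-even price = £52

Shutdown price = min AVC. AVC = 52 - 12y + y^2, with vertex at y = 6 and minimum £16.
ATC = 256/y + 52 - 12y + y^2. Setting dATC/dy = −256/y^2 − 12 + 2y = 0 gives y = 8 (since 2·8^3 − 12·8^2 = 256).
min ATC = 256/8 + 52 − 12·8 + 8^2 = £52. That is the break-even price.
Between these two prices the firm operates at a loss; above £52 it earns a profit.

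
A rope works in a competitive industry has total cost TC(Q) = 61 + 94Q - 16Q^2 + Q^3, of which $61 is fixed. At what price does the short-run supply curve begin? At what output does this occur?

$30 per unit, at Q = 8

The shutdown price is the minimum of AVC. VC = 94Q - 16Q^2 + Q^3, so AVC = 94 - 16Q + Q^2.
At the minimum of AVC, MC = AVC. MC = 94 - 32Q + 3Q^2; setting MC = AVC gives 2Q^2 - 16Q = 0, so Q = 8. min AVC = 30.
For P < $30 the firm produces nothing.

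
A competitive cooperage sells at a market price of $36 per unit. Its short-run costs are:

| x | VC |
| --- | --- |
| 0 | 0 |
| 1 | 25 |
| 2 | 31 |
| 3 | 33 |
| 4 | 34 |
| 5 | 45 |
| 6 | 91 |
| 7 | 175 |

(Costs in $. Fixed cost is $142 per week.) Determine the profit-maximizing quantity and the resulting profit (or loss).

x = 5; profit = -$7

Profit at each row (π = 36x − TC): x=0: -142; x=1: -131; x=2: -101; x=3: -67; x=4: -32; x=5: -7; x=6: -17; x=7: -65.
Profit is maximized at x = 5. AVC there is 45/5 = $9 ≤ P, so producing beats shutting down (which would give -$142).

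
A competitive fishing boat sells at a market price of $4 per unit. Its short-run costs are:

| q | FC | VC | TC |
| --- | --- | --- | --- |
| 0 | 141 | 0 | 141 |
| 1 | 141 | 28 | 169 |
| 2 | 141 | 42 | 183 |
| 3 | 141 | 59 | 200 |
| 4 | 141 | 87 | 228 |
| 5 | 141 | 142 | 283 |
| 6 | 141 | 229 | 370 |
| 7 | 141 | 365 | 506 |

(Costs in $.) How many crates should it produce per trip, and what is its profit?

q = 0 (shut down); profit = -$141

Compute π = P·q − TC at each output: q=0: -141; q=1: -165; q=2: -175; q=3: -188; q=4: -212; q=5: -263; q=6: -346; q=7: -478.
Profit is highest at q = 0. Equivalently, the lowest AVC in the table is 59/3 ≈ $19.67 at q = 3, and P = $4 falls below it — price never covers variable cost, so the firm shuts down and loses only its fixed cost.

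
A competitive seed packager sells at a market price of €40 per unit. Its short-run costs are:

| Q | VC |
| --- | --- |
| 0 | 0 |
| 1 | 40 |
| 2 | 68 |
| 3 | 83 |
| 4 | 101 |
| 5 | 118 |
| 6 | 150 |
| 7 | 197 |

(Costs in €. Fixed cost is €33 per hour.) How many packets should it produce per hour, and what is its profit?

Profit at each row (π = 40Q − TC): Q=0: -33; Q=1: -33; Q=2: -21; Q=3: 4; Q=4: 26; Q=5: 49; Q=6: 57; Q=7: 50.
Profit is maximized at Q = 6. AVC there is 150/6 = €25 ≤ P, so producing beats shutting down (which would give -€33).

Q = 6; profit = €57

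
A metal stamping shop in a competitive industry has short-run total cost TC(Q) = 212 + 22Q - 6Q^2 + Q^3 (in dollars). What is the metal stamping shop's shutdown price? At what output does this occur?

$13 per unit, at Q = 3

The firm shuts down when price falls below the minimum of average variable cost. AVC = VC/Q = 22 - 6Q + Q^2.
At the minimum of AVC, MC = AVC. MC = 22 - 12Q + 3Q^2; setting MC = AVC gives 2Q^2 - 6Q = 0, so Q = 3. min AVC = 13.
The firm shuts down for any P below $13.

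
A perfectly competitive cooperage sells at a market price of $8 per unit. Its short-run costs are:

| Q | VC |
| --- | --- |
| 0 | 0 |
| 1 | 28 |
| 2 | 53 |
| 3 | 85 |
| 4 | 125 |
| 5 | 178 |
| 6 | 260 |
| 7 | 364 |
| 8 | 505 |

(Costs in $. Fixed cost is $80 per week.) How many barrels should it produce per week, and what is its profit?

Q = 0 (shut down); profit = -$80

Profit at each row (π = 8Q − TC): Q=0: -80; Q=1: -100; Q=2: -117; Q=3: -141; Q=4: -173; Q=5: -218; Q=6: -292; Q=7: -388; Q=8: -521.
Profit is highest at Q = 0. Equivalently, the lowest AVC in the table is 53/2 ≈ $26.50 at Q = 2, and P = $8 falls below it — price never covers variable cost, so the firm shuts down and loses only its fixed cost.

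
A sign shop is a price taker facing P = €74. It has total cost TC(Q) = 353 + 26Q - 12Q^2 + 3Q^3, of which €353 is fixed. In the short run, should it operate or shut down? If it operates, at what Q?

Variable cost is VC = 26Q - 12Q^2 + 3Q^3, so AVC = VC/Q = 26 - 12Q + 3Q^2 and MC = dTC/dQ = 26 - 24Q + 9Q^2.
The AVC parabola has its vertex at Q = 12/6 = 2, where AVC = 26 - 12·2 + 3·2^2 = €14.
Since P = €74 ≥ min AVC = €14, price covers variable cost and the firm should produce.
P = MC gives -48 - 24Q + 9Q^2 = 0, with roots -4/3 and 4. Take the larger (rising MC): Q* = 4.
Check: AVC at Q = 4 is €26 ≤ P, so revenue covers variable cost.
Profit = P·Q − TC = 74·4 − 457 = -€161, a loss, but smaller than the €353 fixed cost the firm would lose by shutting down.

Produce at Q = 4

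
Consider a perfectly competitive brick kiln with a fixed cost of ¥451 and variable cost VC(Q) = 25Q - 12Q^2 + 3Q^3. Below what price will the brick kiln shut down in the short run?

¥13 per unit

Short-run supply begins at min AVC. From VC = 25Q - 12Q^2 + 3Q^3, AVC = 25 - 12Q + 3Q^2.
dAVC/dQ = -12 + 6Q = 0 gives Q = 2. min AVC = 25 - 12·2 + 3·2^2 = 13.
The firm shuts down for any P below ¥13.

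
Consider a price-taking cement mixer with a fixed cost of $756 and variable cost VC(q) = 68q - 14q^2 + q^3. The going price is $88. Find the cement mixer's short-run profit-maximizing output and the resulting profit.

AVC = 68 - 14q + q^2; min AVC = $19 at q = 7. Since P = $88 ≥ min AVC, the firm produces.
MC = 68 - 28q + 3q^2. Setting P = MC and taking the root on the rising branch gives q* = 10.
TR = 88·10 = 880. TC = 756 + 280 = 1036. Profit = 880 − 1036 = -$156.
Shutting down would mean losing the fixed cost of $756, so operating at a loss of $156 is better by $600.

Profit = -$156 at q = 10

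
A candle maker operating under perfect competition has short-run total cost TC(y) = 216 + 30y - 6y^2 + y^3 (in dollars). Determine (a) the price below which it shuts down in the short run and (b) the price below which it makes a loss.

Shutdown price = min AVC. AVC = 30 - 6y + y^2, with vertex at y = 3 and minimum $21.
ATC = 216/y + 30 - 6y + y^2. Setting dATC/dy = −216/y^2 − 6 + 2y = 0 gives y = 6 (since 2·6^3 − 6·6^2 = 216).
min ATC = 216/6 + 30 − 6·6 + 6^2 = $66. That is the break-even price.
For $21 ≤ P < $66 the firm produces at a loss; below $21 it shuts down.

Shutdown price = $21; break-even price = $66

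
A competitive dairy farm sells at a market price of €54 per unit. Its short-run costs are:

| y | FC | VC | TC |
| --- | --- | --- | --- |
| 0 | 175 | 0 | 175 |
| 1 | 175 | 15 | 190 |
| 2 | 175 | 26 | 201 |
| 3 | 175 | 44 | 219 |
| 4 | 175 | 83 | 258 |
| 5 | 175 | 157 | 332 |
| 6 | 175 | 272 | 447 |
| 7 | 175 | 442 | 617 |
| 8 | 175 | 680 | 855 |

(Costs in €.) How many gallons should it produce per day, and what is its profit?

y = 4; profit = -€42

Profit at each row (π = 54y − TC): y=0: -175; y=1: -136; y=2: -93; y=3: -57; y=4: -42; y=5: -62; y=6: -123; y=7: -239; y=8: -423.
Profit is maximized at y = 4. AVC there is 83/4 = €20.75 ≤ P, so producing beats shutting down (which would give -€175).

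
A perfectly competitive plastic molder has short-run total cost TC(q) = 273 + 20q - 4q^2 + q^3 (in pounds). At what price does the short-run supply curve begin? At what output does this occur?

£16 per unit, at q = 2

Short-run supply begins at min AVC. From VC = 20q - 4q^2 + q^3, AVC = 20 - 4q + q^2.
At the minimum of AVC, MC = AVC. MC = 20 - 8q + 3q^2; setting MC = AVC gives 2q^2 - 4q = 0, so q = 2. min AVC = 16.
The firm shuts down for any P below £16.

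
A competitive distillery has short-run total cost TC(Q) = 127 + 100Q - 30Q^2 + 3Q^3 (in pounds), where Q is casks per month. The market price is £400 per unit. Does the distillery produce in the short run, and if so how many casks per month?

Strip out fixed cost: VC = 100Q - 30Q^2 + 3Q^3. Then AVC = 100 - 30Q + 3Q^2 and MC = 100 - 60Q + 9Q^2.
AVC is minimized where dAVC/dQ = -30 + 6Q = 0, at Q = 5; min AVC = 100 - 30·5 + 3·5^2 = £25.
Since P = £400 ≥ min AVC = £25, price covers variable cost and the firm should produce.
Solving P = MC: -300 - 60Q + 9Q^2 = 0 ⇒ Q = -10/3 or 10. On the upward-sloping branch, Q* = 10.
Check: AVC at Q = 10 is £100 ≤ P, so revenue covers variable cost.
Profit = P·Q − TC = 400·10 − 1127 = £2873.

Produce at Q = 10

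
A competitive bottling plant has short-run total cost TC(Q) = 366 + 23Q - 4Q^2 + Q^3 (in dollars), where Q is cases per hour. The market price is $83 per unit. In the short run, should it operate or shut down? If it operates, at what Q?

Variable cost is VC = 23Q - 4Q^2 + Q^3, so AVC = VC/Q = 23 - 4Q + Q^2 and MC = dTC/dQ = 23 - 8Q + 3Q^2.
AVC hits its minimum where MC = AVC, at Q = 2, giving min AVC = 23 - 4·2 + 2^2 = $19.
Because $83 ≥ $19, revenue can cover variable cost; the firm operates.
Solving P = MC: -60 - 8Q + 3Q^2 = 0 ⇒ Q = -10/3 or 6. On the upward-sloping branch, Q* = 6.
Check: AVC at Q = 6 is $35 ≤ P, so revenue covers variable cost.
Profit = P·Q − TC = 83·6 − 576 = -$78, a loss, but smaller than the $366 fixed cost the firm would lose by shutting down.

Produce at Q = 6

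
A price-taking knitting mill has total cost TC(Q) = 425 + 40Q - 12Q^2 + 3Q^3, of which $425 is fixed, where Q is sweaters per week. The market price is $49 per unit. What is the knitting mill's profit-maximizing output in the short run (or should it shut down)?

Produce at Q = 3

Variable cost is VC = 40Q - 12Q^2 + 3Q^3, so AVC = VC/Q = 40 - 12Q + 3Q^2 and MC = dTC/dQ = 40 - 24Q + 9Q^2.
AVC hits its minimum where MC = AVC, at Q = 2, giving min AVC = 40 - 12·2 + 3·2^2 = $28.
Since P = $49 ≥ min AVC = $28, price covers variable cost and the firm should produce.
Solving P = MC: -9 - 24Q + 9Q^2 = 0 ⇒ Q = -1/3 or 3. On the upward-sloping branch, Q* = 3.
Check: AVC at Q = 3 is $31 ≤ P, so revenue covers variable cost.
Profit = P·Q − TC = 49·3 − 518 = -$371, a loss, but smaller than the $425 fixed cost the firm would lose by shutting down.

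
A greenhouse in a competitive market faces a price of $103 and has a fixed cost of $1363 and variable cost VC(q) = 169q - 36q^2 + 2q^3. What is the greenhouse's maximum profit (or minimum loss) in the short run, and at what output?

AVC = 169 - 36q + 2q^2 has its minimum $7 at q = 9; price $103 clears that bar, so the firm operates.
With MC = 169 - 72q + 6q^2, P = MC on the upward-sloping part at q* = 11.
TR = 103·11 = 1133. TC = 1363 + 165 = 1528. Profit = 1133 − 1528 = -$395.
By producing, the firm covers all variable cost plus $968 of fixed cost; shutting down would lose the full $1363.

Profit = -$395 at q = 11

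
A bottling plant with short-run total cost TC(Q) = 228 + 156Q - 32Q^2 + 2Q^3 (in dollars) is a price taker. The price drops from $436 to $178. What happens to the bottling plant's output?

MC = 156 - 64Q + 6Q^2; the shutdown threshold is min AVC = $28 (at Q = 8).
With P = $436 above the shutdown price, P = MC gives Q = 14.
At P = $178 ≥ min AVC, set P = MC: Q = 11. The firm stays open but cuts output.

Output falls from 14 to 11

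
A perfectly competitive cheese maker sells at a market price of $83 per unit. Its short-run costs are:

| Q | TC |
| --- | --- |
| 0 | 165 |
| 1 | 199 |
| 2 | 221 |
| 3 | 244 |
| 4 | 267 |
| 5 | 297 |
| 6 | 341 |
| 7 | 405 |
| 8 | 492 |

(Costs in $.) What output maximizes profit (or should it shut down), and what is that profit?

Q = 7; profit = $176

Compute π = P·Q − TC at each output: Q=0: -165; Q=1: -116; Q=2: -55; Q=3: 5; Q=4: 65; Q=5: 118; Q=6: 157; Q=7: 176; Q=8: 172.
Profit is maximized at Q = 7. AVC there is 240/7 = $34.29 ≤ P, so producing beats shutting down (which would give -$165).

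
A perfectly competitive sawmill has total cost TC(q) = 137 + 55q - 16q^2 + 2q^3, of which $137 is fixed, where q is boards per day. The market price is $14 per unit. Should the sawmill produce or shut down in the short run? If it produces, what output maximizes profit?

From TC, MC = TC'(q) = 55 - 32q + 6q^2 and AVC = VC/q = 55 - 16q + 2q^2.
AVC is minimized where dAVC/dq = -16 + 4q = 0, at q = 4; min AVC = 55 - 16·4 + 2·4^2 = $23.
Since P = $14 < min AVC = $23, price fails to cover variable cost at any output.
Best response: produce nothing and absorb the $137 fixed cost.

Shut down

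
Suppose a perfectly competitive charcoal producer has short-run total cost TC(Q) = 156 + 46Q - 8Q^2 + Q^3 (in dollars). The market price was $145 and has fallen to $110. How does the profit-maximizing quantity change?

MC = 46 - 16Q + 3Q^2; the shutdown threshold is min AVC = $30 (at Q = 4).
With P = $145 above the shutdown price, P = MC gives Q = 9.
At P = $110 ≥ min AVC, set P = MC: Q = 8. The firm stays open but cuts output.

Output falls from 9 to 8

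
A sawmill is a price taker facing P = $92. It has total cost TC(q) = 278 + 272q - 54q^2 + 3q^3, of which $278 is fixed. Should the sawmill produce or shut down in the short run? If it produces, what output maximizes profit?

Variable cost is VC = 272q - 54q^2 + 3q^3, so AVC = VC/q = 272 - 54q + 3q^2 and MC = dTC/dq = 272 - 108q + 9q^2.
The AVC parabola has its vertex at q = 54/6 = 9, where AVC = 272 - 54·9 + 3·9^2 = $29.
Because $92 ≥ $29, revenue can cover variable cost; the firm operates.
P = MC gives 180 - 108q + 9q^2 = 0, with roots 2 and 10. Take the larger (rising MC): q* = 10.
Check: AVC at q = 10 is $32 ≤ P, so revenue covers variable cost.
Profit = P·q − TC = 92·10 − 598 = $322.

Produce at q = 10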